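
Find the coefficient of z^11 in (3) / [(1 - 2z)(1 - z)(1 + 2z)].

Partial fractions give a closed form: a_n = (3)·2^n + (-1)·1^n + (1)·(-2)^n.
At n = 11: a_11 = 4095.

4095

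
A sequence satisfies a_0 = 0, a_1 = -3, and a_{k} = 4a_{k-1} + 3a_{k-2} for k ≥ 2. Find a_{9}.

The ordinary generating function has denominator 1 - 4y - 3y^2.
Iterating the recurrence: a_0,…,a_{9} = 0, -3, -12, -57, -264, -1227, -5700, -26481, -123024, -571539.

-571539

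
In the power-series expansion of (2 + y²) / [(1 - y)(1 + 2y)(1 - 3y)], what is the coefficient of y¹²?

1012195

Partial fractions give a closed form: a_n = (-1/2)·1^n + (3/5)·(-2)^n + (19/10)·3^n.
At n = 12: a_12 = 1012195.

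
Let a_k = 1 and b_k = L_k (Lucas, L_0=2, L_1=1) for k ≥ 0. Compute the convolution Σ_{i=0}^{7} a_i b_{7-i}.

75

The convolution is the t^7 coefficient of A(t)B(t).
Σ = 1·29 + 1·18 + 1·11 + 1·7 + 1·4 + 1·3 + 1·1 + 1·2 = 75.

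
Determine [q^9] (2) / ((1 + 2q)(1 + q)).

Partial fractions give a closed form: a_n = (4)·(-2)^n + (-2)·(-1)^n.
At n = 9: a_9 = -2046.

-2046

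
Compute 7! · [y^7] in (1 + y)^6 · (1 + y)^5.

The EGF product rule gives c_7 = Σ_{k_1+k_2=7} C(7; k_1,k_2) · ∏ g_i(k_i), where (1+y)^6 gives the falling factorial (6)_k; (1+y)^5 gives the falling factorial (5)_k.
g_1(k) for k = 0…7: 1, 6, 30, 120, 360, 720, 720, 0.
g_2(k) for k = 0…7: 1, 5, 20, 60, 120, 120, 0, 0.
c_7 = Σ_k C(7,k)·g_1(k)·g_2(7−k) = 21·30·120 + 35·120·120 + 35·360·60 + 21·720·20 + 7·720·5 = 75600 + 504000 + 756000 + 302400 + 25200 = 1663200.

1663200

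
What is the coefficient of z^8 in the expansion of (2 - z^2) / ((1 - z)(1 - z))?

The denominator gives the recurrence a_n = 2a_(n−1) − a_(n−2) for n ≥ 3; the numerator fixes a_0 = 2, a_1 = 4, a_2 = 5.
Iterating: 2, 4, 5, 6, 7, 8, 9, 10, 11, so a_8 = 11.

11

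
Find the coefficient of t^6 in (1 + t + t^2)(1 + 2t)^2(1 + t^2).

(1 + t + t^2) has coefficients 1,1,1 for degrees 0…2.
(1 + 2t)^2 has coefficients 1,4,4,0,0,0,0 for degrees 0…6.
Finally multiplying by (1 + t^2), the product of all factors after the first has coefficients 1,4,5,4,4,0,0 for degrees 0…6.
[t^6] = 1·0 + 1·0 + 1·4 = 4.

4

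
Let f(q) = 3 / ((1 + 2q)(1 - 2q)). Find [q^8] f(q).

The denominator gives the recurrence a_n = 4a_(n−2) for n ≥ 2; the numerator fixes a_0 = 3, a_1 = 0.
Iterating: 3, 0, 12, 0, 48, 0, 192, 0, 768, so a_8 = 768.

768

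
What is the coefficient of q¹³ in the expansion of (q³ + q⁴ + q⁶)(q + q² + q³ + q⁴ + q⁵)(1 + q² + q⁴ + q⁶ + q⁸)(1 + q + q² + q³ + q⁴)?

(q³ + q⁴ + q⁶) has coefficients 0,0,0,1,1,0,1 for degrees 0…6.
(q + q² + q³ + q⁴ + q⁵) has coefficients 0,1,1,1,1,1,0,0,0,0,0,0,0,0 for degrees 0…13.
Multiplying by (1 + q² + q⁴ + q⁶ + q⁸) gives running coefficients 0,1,1,2,2,3,2,3,2,3,2,2,1,1 for degrees 0…13.
Finally multiplying by (1 + q + q² + q³ + q⁴), the product of all factors after the first has coefficients 0,1,2,4,6,9,10,12,12,13,12,12,10,9 for degrees 0…13.
[q¹³] = 1·12 + 1·13 + 1·12 = 37.

37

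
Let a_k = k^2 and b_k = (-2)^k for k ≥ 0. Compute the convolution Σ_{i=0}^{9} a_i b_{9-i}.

The convolution is the x^9 coefficient of A(x)B(x).
Σ = 0·(-512) + 1·256 + 4·(-128) + 9·64 + 16·(-32) + 25·16 + 36·(-8) + 49·4 + 64·(-2) + 81·1 = 69.

69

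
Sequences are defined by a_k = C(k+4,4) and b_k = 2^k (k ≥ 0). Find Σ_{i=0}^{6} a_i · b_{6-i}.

1486

Write out a_i and b_{6-i} for i = 0,…,6 and sum the products.
Σ = 1·64 + 5·32 + 15·16 + 35·8 + 70·4 + 126·2 + 210·1 = 1486.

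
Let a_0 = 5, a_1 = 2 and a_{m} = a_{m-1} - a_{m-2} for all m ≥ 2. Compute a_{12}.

The ordinary generating function has denominator 1 - x + x^2.
Iterating the recurrence: a_0,…,a_{12} = 5, 2, -3, -5, -2, 3, 5, 2, -3, -5, -2, 3, 5.

5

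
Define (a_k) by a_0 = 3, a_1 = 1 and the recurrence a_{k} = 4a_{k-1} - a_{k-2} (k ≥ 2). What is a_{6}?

153

The ordinary generating function has denominator 1 - 4x + x^2.
Iterating the recurrence: a_0,…,a_{6} = 3, 1, 1, 3, 11, 41, 153.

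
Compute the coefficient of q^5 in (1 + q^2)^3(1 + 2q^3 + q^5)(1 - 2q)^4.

-65

(1 + q^2)^3 has coefficients 1,0,3,0,3,0 for degrees 0…5.
(1 + 2q^3 + q^5) has coefficients 1,0,0,2,0,1 for degrees 0…5.
Finally multiplying by (1 - 2q)^4, the product of all factors after the first has coefficients 1,-8,24,-30,0,49 for degrees 0…5.
[q^5] = 1·49 + 3·(-30) + 3·(-8) = -65.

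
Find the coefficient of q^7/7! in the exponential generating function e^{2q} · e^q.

2187

The EGF product rule gives c_7 = Σ_{k_1+k_2=7} C(7; k_1,k_2) · ∏ g_i(k_i), where e^{2q} gives (2)^k; e^q gives (1)^k.
g_1(k) for k = 0…7: 1, 2, 4, 8, 16, 32, 64, 128.
g_2(k) for k = 0…7: 1, 1, 1, 1, 1, 1, 1, 1.
c_7 = Σ_k C(7,k)·g_1(k)·g_2(7−k) = 1·1·1 + 7·2·1 + 21·4·1 + 35·8·1 + 35·16·1 + 21·32·1 + 7·64·1 + 1·128·1 = 1 + 14 + 84 + 280 + 560 + 672 + 448 + 128 = 2187.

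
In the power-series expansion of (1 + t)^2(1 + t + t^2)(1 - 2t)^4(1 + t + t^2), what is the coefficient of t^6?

-31

(1 + t)^2 has coefficients 1,2,1 for degrees 0…2.
(1 + t + t^2) has coefficients 1,1,1,0,0,0,0 for degrees 0…6.
Multiplying by (1 - 2t)^4 gives running coefficients 1,-7,17,-16,8,-16,16 for degrees 0…6.
Finally multiplying by (1 + t + t^2), the product of all factors after the first has coefficients 1,-6,11,-6,9,-24,8 for degrees 0…6.
[t^6] = 1·8 + 2·(-24) + 1·9 = -31.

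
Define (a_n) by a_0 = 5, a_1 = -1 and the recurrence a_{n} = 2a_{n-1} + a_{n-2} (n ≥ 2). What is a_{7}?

181

The ordinary generating function has denominator 1 - 2x - x^2.
Iterating the recurrence: a_0,…,a_{7} = 5, -1, 3, 5, 13, 31, 75, 181.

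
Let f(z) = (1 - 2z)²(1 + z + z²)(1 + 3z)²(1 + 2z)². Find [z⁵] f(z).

-8

(1 - 2z)² has coefficients 1,-4,4 for degrees 0…2.
(1 + z + z²) has coefficients 1,1,1,0,0,0 for degrees 0…5.
Multiplying by (1 + 3z)² gives running coefficients 1,7,16,15,9,0 for degrees 0…5.
Finally multiplying by (1 + 2z)², the product of all factors after the first has coefficients 1,11,48,107,133,96 for degrees 0…5.
[z⁵] = 1·96 − 4·133 + 4·107 = -8.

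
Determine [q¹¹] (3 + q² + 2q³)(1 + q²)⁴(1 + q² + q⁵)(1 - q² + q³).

13

(3 + q² + 2q³) has coefficients 3,0,1,2 for degrees 0…3.
(1 + q²)⁴ has coefficients 1,0,4,0,6,0,4,0,1,0,0,0 for degrees 0…11.
Multiplying by (1 + q² + q⁵) gives running coefficients 1,0,5,0,10,1,10,4,5,6,1,4 for degrees 0…11.
Finally multiplying by (1 - q² + q³), the product of all factors after the first has coefficients 1,0,4,1,5,6,0,13,-4,12,0,3 for degrees 0…11.
[q¹¹] = 3·3 + 1·12 + 2·(-4) = 13.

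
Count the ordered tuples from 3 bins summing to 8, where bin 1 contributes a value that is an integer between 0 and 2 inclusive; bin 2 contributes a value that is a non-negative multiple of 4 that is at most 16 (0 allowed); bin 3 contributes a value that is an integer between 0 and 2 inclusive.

The generating function for the choices is (1 + y + y^2)·(1 + y^4 + y^8 + y^12 + y^16)·(1 + y + y^2); the count is [y^8].
(1 + y + y^2) has coefficients 1,1,1 for degrees 0…2.
(1 + y^4 + y^8 + y^12 + y^16) has coefficients 1,0,0,0,1,0,0,0,1 for degrees 0…8.
Finally multiplying by (1 + y + y^2), the product of all factors after the first has coefficients 1,1,1,0,1,1,1,0,1 for degrees 0…8.
[y^8] = 1·1 + 1·0 + 1·1 = 2.

2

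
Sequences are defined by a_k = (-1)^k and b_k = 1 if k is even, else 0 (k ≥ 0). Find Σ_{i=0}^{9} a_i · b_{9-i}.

-5

Write out a_i and b_{9-i} for i = 0,…,9 and sum the products.
Σ = 1·0 − 1·1 + 1·0 − 1·1 + 1·0 − 1·1 + 1·0 − 1·1 + 1·0 − 1·1 = -5.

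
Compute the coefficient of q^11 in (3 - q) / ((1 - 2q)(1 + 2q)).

The denominator gives the recurrence a_n = 4a_(n−2) for n ≥ 3; the numerator fixes a_0 = 3, a_1 = -1, a_2 = 12.
Iterating: 3, -1, 12, -4, 48, -16, 192, -64, 768, -256, 3072, -1024, so a_11 = -1024.

-1024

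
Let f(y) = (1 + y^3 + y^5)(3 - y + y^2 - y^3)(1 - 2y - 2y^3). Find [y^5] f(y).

4

(1 + y^3 + y^5) has coefficients 1,0,0,1,0,1 for degrees 0…5.
(3 - y + y^2 - y^3) has coefficients 3,-1,1,-1,0,0 for degrees 0…5.
Finally multiplying by (1 - 2y - 2y^3), the product of all factors after the first has coefficients 3,-7,3,-9,4,-2 for degrees 0…5.
[y^5] = 1·(-2) + 1·3 + 1·3 = 4.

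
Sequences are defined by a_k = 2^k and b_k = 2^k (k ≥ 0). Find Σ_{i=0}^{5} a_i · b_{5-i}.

192

The convolution is the x^5 coefficient of A(x)B(x).
Σ = 1·32 + 2·16 + 4·8 + 8·4 + 16·2 + 32·1 = 192.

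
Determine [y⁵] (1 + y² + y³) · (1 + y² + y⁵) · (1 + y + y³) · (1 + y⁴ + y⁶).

6

(1 + y² + y³) has coefficients 1,0,1,1 for degrees 0…3.
(1 + y² + y⁵) has coefficients 1,0,1,0,0,1 for degrees 0…5.
Multiplying by (1 + y + y³) gives running coefficients 1,1,1,2,0,2 for degrees 0…5.
Finally multiplying by (1 + y⁴ + y⁶), the product of all factors after the first has coefficients 1,1,1,2,1,3 for degrees 0…5.
[y⁵] = 1·3 + 1·2 + 1·1 = 6.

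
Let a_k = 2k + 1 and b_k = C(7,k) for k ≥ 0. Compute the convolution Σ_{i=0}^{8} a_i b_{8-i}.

Write out a_i and b_{8-i} for i = 0,…,8 and sum the products.
Σ = 1·0 + 3·1 + 5·7 + 7·21 + 9·35 + 11·35 + 13·21 + 15·7 + 17·1 = 1280.

1280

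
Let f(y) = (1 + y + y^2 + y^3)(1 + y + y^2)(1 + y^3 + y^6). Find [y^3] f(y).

(1 + y + y^2 + y^3) has coefficients 1,1,1,1 for degrees 0…3.
(1 + y + y^2) has coefficients 1,1,1,0 for degrees 0…3.
Finally multiplying by (1 + y^3 + y^6), the product of all factors after the first has coefficients 1,1,1,1 for degrees 0…3.
[y^3] = 1·1 + 1·1 + 1·1 + 1·1 = 4.

4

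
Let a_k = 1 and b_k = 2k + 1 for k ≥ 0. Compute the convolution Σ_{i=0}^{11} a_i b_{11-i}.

144

This is [x^11] in the product of the two ordinary generating functions.
Σ = 1·23 + 1·21 + 1·19 + 1·17 + 1·15 + 1·13 + 1·11 + 1·9 + 1·7 + 1·5 + 1·3 + 1·1 = 144.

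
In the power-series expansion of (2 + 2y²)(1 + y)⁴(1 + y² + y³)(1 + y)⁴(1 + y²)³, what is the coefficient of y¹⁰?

(2 + 2y²) has coefficients 2,0,2 for degrees 0…2.
(1 + y)⁴ has coefficients 1,4,6,4,1,0,0,0,0,0,0 for degrees 0…10.
Multiplying by (1 + y² + y³) gives running coefficients 1,4,7,9,11,10,5,1,0,0,0 for degrees 0…10.
Multiplying by (1 + y)⁴ gives running coefficients 1,8,29,65,106,140,154,134,85,36,9 for degrees 0…10.
Finally multiplying by (1 + y²)³, the product of all factors after the first has coefficients 1,8,32,89,196,359,560,757,894,923,832 for degrees 0…10.
[y¹⁰] = 2·832 + 2·894 = 3452.

3452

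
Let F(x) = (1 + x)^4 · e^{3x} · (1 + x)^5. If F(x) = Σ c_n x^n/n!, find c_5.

The EGF product rule gives c_5 = Σ_{k_1+k_2+k_3=5} C(5; k_1,k_2,k_3) · ∏ g_i(k_i), where (1+x)^4 gives the falling factorial (4)_k; e^{3x} gives (3)^k; (1+x)^5 gives the falling factorial (5)_k.
g_1(k) for k = 0…5: 1, 4, 12, 24, 24, 0.
g_2(k) for k = 0…5: 1, 3, 9, 27, 81, 243.
g_3(k) for k = 0…5: 1, 5, 20, 60, 120, 120.
First combine the last two factors: h(k) = Σ_j C(k,j)·g_2(j)·g_3(k−j) for k = 0…5: 1, 8, 59, 402, 2541, 14988.
c_5 = Σ_k C(5,k)·g_1(k)·h(5−k) = 1·1·14988 + 5·4·2541 + 10·12·402 + 10·24·59 + 5·24·8 = 14988 + 50820 + 48240 + 14160 + 960 = 129168.

129168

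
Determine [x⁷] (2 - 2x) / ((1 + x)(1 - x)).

The denominator gives the recurrence a_n = a_(n−2) for n ≥ 2; the numerator fixes a_0 = 2, a_1 = -2.
Iterating: 2, -2, 2, -2, 2, -2, 2, -2, so a_7 = -2.

-2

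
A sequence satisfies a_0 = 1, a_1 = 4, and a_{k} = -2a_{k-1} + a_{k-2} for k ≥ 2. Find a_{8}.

-1463

The ordinary generating function has denominator 1 + 2y - y^2.
Iterating the recurrence: a_0,…,a_{8} = 1, 4, -7, 18, -43, 104, -251, 606, -1463.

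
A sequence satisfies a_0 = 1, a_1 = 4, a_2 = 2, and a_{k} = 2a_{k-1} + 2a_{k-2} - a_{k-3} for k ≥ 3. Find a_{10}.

The ordinary generating function has denominator 1 - 2y - 2y^2 + y^3.
Iterating the recurrence: a_0,…,a_{10} = 1, 4, 2, 11, 22, 64, 161, 428, 1114, 2923, 7646.

7646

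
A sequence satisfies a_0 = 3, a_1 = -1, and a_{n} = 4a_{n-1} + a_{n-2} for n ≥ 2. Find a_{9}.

-28657

The ordinary generating function has denominator 1 - 4q - q^2.
Iterating the recurrence: a_0,…,a_{9} = 3, -1, -1, -5, -21, -89, -377, -1597, -6765, -28657.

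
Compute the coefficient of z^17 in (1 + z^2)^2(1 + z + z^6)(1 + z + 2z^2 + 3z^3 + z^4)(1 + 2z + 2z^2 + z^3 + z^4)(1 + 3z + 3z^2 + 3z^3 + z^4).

209

(1 + z^2)^2 has coefficients 1,0,2,0,1 for degrees 0…4.
(1 + z + z^6) has coefficients 1,1,0,0,0,0,1,0,0,0,0,0,0,0,0,0,0,0 for degrees 0…17.
Multiplying by (1 + z + 2z^2 + 3z^3 + z^4) gives running coefficients 1,2,3,5,4,1,1,1,2,3,1,0,0,0,0,0,0,0 for degrees 0…17.
Multiplying by (1 + 2z + 2z^2 + z^3 + z^4) gives running coefficients 1,4,9,16,23,24,19,14,11,11,13,11,7,4,1,0,0,0 for degrees 0…17.
Finally multiplying by (1 + 3z + 3z^2 + 3z^3 + z^4), the product of all factors after the first has coefficients 1,7,24,58,111,172,217,228,205,167,140,130,123,108,80,47,22,7 for degrees 0…17.
[z^17] = 1·7 + 2·47 + 1·108 = 209.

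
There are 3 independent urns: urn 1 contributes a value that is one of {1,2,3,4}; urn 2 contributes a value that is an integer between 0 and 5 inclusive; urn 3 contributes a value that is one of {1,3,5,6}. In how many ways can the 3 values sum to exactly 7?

The generating function for the choices is (t + t² + t³ + t⁴)·(1 + t + t² + t³ + t⁴ + t⁵)·(t + t³ + t⁵ + t⁶); the count is [t⁷].
(t + t² + t³ + t⁴) has coefficients 0,1,1,1,1 for degrees 0…4.
(1 + t + t² + t³ + t⁴ + t⁵) has coefficients 1,1,1,1,1,1,0,0 for degrees 0…7.
Finally multiplying by (t + t³ + t⁵ + t⁶), the product of all factors after the first has coefficients 0,1,1,2,2,3,4,3 for degrees 0…7.
[t⁷] = 1·4 + 1·3 + 1·2 + 1·2 = 11.

11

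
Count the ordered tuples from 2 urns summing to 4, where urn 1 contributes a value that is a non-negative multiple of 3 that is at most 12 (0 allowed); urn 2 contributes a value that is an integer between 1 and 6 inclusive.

The generating function for the choices is (1 + z³ + z⁶ + z⁹ + z¹²)·(z + z² + z³ + z⁴ + z⁵ + z⁶); the count is [z⁴].
(1 + z³ + z⁶ + z⁹ + z¹²) has coefficients 1,0,0,1,0 for degrees 0…4.
(z + z² + z³ + z⁴ + z⁵ + z⁶) has coefficients 0,1,1,1,1 for degrees 0…4.
[z⁴] = 1·1 + 1·1 = 2.

2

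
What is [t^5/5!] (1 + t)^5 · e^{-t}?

-56

The EGF product rule gives c_5 = Σ_{k_1+k_2=5} C(5; k_1,k_2) · ∏ g_i(k_i), where (1+t)^5 gives the falling factorial (5)_k; e^{-t} gives (-1)^k.
g_1(k) for k = 0…5: 1, 5, 20, 60, 120, 120.
g_2(k) for k = 0…5: 1, -1, 1, -1, 1, -1.
c_5 = Σ_k C(5,k)·g_1(k)·g_2(5−k) = 1·1·(-1) + 5·5·1 + 10·20·(-1) + 10·60·1 + 5·120·(-1) + 1·120·1 = −1 + 25 − 200 + 600 − 600 + 120 = -56.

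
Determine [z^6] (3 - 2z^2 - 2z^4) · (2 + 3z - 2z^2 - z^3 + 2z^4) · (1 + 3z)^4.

-1506

(3 - 2z^2 - 2z^4) has coefficients 3,0,-2,0,-2 for degrees 0…4.
(2 + 3z - 2z^2 - z^3 + 2z^4) has coefficients 2,3,-2,-1,2,0,0 for degrees 0…6.
Finally multiplying by (1 + 3z)^4, the product of all factors after the first has coefficients 2,27,142,353,368,-3,-162 for degrees 0…6.
[z^6] = 3·(-162) − 2·368 − 2·142 = -1506.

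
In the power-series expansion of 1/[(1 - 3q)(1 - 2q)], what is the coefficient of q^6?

Partial fractions give a closed form: a_n = (3)·3^n + (-2)·2^n.
At n = 6: a_6 = 2059.

2059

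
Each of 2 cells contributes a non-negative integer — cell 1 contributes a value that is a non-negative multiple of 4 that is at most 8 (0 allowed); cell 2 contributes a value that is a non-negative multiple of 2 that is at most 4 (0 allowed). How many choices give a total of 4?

The generating function for the choices is (1 + q⁴ + q⁸)·(1 + q² + q⁴); the count is [q⁴].
(1 + q⁴ + q⁸) has coefficients 1,0,0,0,1 for degrees 0…4.
(1 + q² + q⁴) has coefficients 1,0,1,0,1 for degrees 0…4.
[q⁴] = 1·1 + 1·1 = 2.

2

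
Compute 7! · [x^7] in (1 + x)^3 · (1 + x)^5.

40320

The EGF product rule gives c_7 = Σ_{k_1+k_2=7} C(7; k_1,k_2) · ∏ g_i(k_i), where (1+x)^3 gives the falling factorial (3)_k; (1+x)^5 gives the falling factorial (5)_k.
g_1(k) for k = 0…7: 1, 3, 6, 6, 0, 0, 0, 0.
g_2(k) for k = 0…7: 1, 5, 20, 60, 120, 120, 0, 0.
c_7 = Σ_k C(7,k)·g_1(k)·g_2(7−k) = 21·6·120 + 35·6·120 = 15120 + 25200 = 40320.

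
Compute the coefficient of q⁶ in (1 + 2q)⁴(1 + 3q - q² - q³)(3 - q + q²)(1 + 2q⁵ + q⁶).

11

(1 + 2q)⁴ has coefficients 1,8,24,32,16 for degrees 0…4.
(1 + 3q - q² - q³) has coefficients 1,3,-1,-1,0,0,0 for degrees 0…6.
Multiplying by (3 - q + q²) gives running coefficients 3,8,-5,1,0,-1,0 for degrees 0…6.
Finally multiplying by (1 + 2q⁵ + q⁶), the product of all factors after the first has coefficients 3,8,-5,1,0,5,19 for degrees 0…6.
[q⁶] = 1·19 + 8·5 + 24·0 + 32·1 + 16·(-5) = 11.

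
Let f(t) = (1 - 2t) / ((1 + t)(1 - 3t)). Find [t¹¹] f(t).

The denominator gives the recurrence a_n = 2a_(n−1) + 3a_(n−2) for n ≥ 3; the numerator fixes a_0 = 1, a_1 = 0, a_2 = 3.
Iterating: 1, 0, 3, 6, 21, 60, 183, 546, 1641, 4920, 14763, 44286, so a_11 = 44286.

44286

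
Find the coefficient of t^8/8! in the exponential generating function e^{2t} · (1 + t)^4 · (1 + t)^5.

The EGF product rule gives c_8 = Σ_{k_1+k_2+k_3=8} C(8; k_1,k_2,k_3) · ∏ g_i(k_i), where e^{2t} gives (2)^k; (1+t)^4 gives the falling factorial (4)_k; (1+t)^5 gives the falling factorial (5)_k.
g_1(k) for k = 0…8: 1, 2, 4, 8, 16, 32, 64, 128, 256.
g_2(k) for k = 0…8: 1, 4, 12, 24, 24, 0, 0, 0, 0.
g_3(k) for k = 0…8: 1, 5, 20, 60, 120, 120, 0, 0, 0.
First combine the last two factors: h(k) = Σ_j C(k,j)·g_2(j)·g_3(k−j) for k = 0…8: 1, 9, 72, 504, 3024, 15120, 60480, 181440, 362880.
c_8 = Σ_k C(8,k)·g_1(k)·h(8−k) = 1·1·362880 + 8·2·181440 + 28·4·60480 + 56·8·15120 + 70·16·3024 + 56·32·504 + 28·64·72 + 8·128·9 + 1·256·1 = 362880 + 2903040 + 6773760 + 6773760 + 3386880 + 903168 + 129024 + 9216 + 256 = 21241984.

21241984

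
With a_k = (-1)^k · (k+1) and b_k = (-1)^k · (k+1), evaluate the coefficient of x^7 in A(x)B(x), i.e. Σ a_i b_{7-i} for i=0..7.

-120

Write out a_i and b_{7-i} for i = 0,…,7 and sum the products.
Σ = 1·(-8) − 2·7 + 3·(-6) − 4·5 + 5·(-4) − 6·3 + 7·(-2) − 8·1 = -120.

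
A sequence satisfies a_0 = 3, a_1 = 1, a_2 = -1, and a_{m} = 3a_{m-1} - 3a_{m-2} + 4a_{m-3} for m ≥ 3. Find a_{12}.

24180

The ordinary generating function has denominator 1 - 3z + 3z^2 - 4z^3.
Iterating the recurrence: a_0,…,a_{12} = 3, 1, -1, 6, 25, 53, 108, 265, 683, 1686, 4069, 9881, 24180.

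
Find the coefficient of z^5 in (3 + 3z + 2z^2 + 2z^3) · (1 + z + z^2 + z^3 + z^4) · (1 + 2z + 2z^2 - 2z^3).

(3 + 3z + 2z^2 + 2z^3) has coefficients 3,3,2,2 for degrees 0…3.
(1 + z + z^2 + z^3 + z^4) has coefficients 1,1,1,1,1,0 for degrees 0…5.
Finally multiplying by (1 + 2z + 2z^2 - 2z^3), the product of all factors after the first has coefficients 1,3,5,3,3,2 for degrees 0…5.
[z^5] = 3·2 + 3·3 + 2·3 + 2·5 = 31.

31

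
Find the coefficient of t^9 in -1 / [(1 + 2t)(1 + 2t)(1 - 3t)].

The denominator gives the recurrence a_n = −a_(n−1) + 8a_(n−2) + 12a_(n−3) for n ≥ 3; the numerator fixes a_0 = -1, a_1 = 1, a_2 = -9.
Iterating: -1, 1, -9, 5, -65, -3, -457, -347, -3345, -4915, so a_9 = -4915.

-4915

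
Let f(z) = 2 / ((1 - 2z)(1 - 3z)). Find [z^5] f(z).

Partial fractions give a closed form: a_n = (-4)·2^n + (6)·3^n.
At n = 5: a_5 = 1330.

1330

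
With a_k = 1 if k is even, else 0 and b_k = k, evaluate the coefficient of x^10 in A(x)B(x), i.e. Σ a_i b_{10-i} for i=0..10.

30

Write out a_i and b_{10-i} for i = 0,…,10 and sum the products.
Σ = 1·10 + 0·9 + 1·8 + 0·7 + 1·6 + 0·5 + 1·4 + 0·3 + 1·2 + 0·1 + 1·0 = 30.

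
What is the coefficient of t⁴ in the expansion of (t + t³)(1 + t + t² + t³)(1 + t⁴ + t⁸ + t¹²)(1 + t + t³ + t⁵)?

(t + t³) has coefficients 0,1,0,1 for degrees 0…3.
(1 + t + t² + t³) has coefficients 1,1,1,1,0 for degrees 0…4.
Multiplying by (1 + t⁴ + t⁸ + t¹²) gives running coefficients 1,1,1,1,1 for degrees 0…4.
Finally multiplying by (1 + t + t³ + t⁵), the product of all factors after the first has coefficients 1,2,2,3,3 for degrees 0…4.
[t⁴] = 1·3 + 1·2 = 5.

5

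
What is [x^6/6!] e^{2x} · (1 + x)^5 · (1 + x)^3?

270400

The EGF product rule gives c_6 = Σ_{k_1+k_2+k_3=6} C(6; k_1,k_2,k_3) · ∏ g_i(k_i), where e^{2x} gives (2)^k; (1+x)^5 gives the falling factorial (5)_k; (1+x)^3 gives the falling factorial (3)_k.
g_1(k) for k = 0…6: 1, 2, 4, 8, 16, 32, 64.
g_2(k) for k = 0…6: 1, 5, 20, 60, 120, 120, 0.
g_3(k) for k = 0…6: 1, 3, 6, 6, 0, 0, 0.
First combine the last two factors: h(k) = Σ_j C(k,j)·g_2(j)·g_3(k−j) for k = 0…6: 1, 8, 56, 336, 1680, 6720, 20160.
c_6 = Σ_k C(6,k)·g_1(k)·h(6−k) = 1·1·20160 + 6·2·6720 + 15·4·1680 + 20·8·336 + 15·16·56 + 6·32·8 + 1·64·1 = 20160 + 80640 + 100800 + 53760 + 13440 + 1536 + 64 = 270400.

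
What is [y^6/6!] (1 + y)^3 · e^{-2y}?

-32

The EGF product rule gives c_6 = Σ_{k_1+k_2=6} C(6; k_1,k_2) · ∏ g_i(k_i), where (1+y)^3 gives the falling factorial (3)_k; e^{-2y} gives (-2)^k.
g_1(k) for k = 0…6: 1, 3, 6, 6, 0, 0, 0.
g_2(k) for k = 0…6: 1, -2, 4, -8, 16, -32, 64.
c_6 = Σ_k C(6,k)·g_1(k)·g_2(6−k) = 1·1·64 + 6·3·(-32) + 15·6·16 + 20·6·(-8) = 64 − 576 + 1440 − 960 = -32.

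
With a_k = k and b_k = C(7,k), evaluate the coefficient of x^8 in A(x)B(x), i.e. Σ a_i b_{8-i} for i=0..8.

576

Write out a_i and b_{8-i} for i = 0,…,8 and sum the products.
Σ = 0·0 + 1·1 + 2·7 + 3·21 + 4·35 + 5·35 + 6·21 + 7·7 + 8·1 = 576.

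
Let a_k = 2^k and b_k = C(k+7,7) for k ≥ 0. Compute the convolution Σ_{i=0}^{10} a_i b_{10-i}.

This is [x^10] in the product of the two ordinary generating functions.
Σ = 1·19448 + 2·11440 + 4·6435 + 8·3432 + 16·1716 + 32·792 + 64·330 + 128·120 + 256·36 + 512·8 + 1024·1 = 199140.

199140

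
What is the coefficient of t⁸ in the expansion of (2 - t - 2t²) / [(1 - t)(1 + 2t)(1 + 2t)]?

The denominator gives the recurrence a_n = −3a_(n−1) + 4a_(n−3) for n ≥ 3; the numerator fixes a_0 = 2, a_1 = -7, a_2 = 19.
Iterating: 2, -7, 19, -49, 119, -281, 647, -1465, 3271, so a_8 = 3271.

3271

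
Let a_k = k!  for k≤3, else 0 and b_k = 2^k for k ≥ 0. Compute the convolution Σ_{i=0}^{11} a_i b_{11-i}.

This is [x^11] in the product of the two ordinary generating functions.
Σ = 1·2048 + 1·1024 + 2·512 + 6·256 + 0·128 + 0·64 + 0·32 + 0·16 + 0·8 + 0·4 + 0·2 + 0·1 = 5632.

5632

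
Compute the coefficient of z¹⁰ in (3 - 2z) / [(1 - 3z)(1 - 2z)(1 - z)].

The denominator gives the recurrence a_n = 6a_(n−1) − 11a_(n−2) + 6a_(n−3) for n ≥ 3; the numerator fixes a_0 = 3, a_1 = 16, a_2 = 63.
Iterating: 3, 16, 63, 220, 723, 2296, 7143, 21940, 66843, 202576, 611823, so a_10 = 611823.

611823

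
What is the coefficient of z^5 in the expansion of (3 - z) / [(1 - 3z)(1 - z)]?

971

Partial fractions give a closed form: a_n = (4)·3^n + (-1)·1^n.
At n = 5: a_5 = 971.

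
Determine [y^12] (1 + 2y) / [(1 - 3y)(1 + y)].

664301

Partial fractions give a closed form: a_n = (5/4)·3^n + (-1/4)·(-1)^n.
At n = 12: a_12 = 664301.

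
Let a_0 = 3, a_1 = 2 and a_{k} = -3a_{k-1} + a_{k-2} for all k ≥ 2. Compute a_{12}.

-510117

The ordinary generating function has denominator 1 + 3q - q^2.
Iterating the recurrence: a_0,…,a_{12} = 3, 2, -3, 11, -36, 119, -393, 1298, -4287, 14159, -46764, 154451, -510117.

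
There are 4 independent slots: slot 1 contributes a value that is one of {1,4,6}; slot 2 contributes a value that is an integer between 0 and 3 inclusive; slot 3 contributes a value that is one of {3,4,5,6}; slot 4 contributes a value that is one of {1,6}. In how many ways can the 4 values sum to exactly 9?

5

The generating function for the choices is (z + z^4 + z^6)·(1 + z + z^2 + z^3)·(z^3 + z^4 + z^5 + z^6)·(z + z^6); the count is [z^9].
(z + z^4 + z^6) has coefficients 0,1,0,0,1,0,1 for degrees 0…6.
(1 + z + z^2 + z^3) has coefficients 1,1,1,1,0,0,0,0,0,0 for degrees 0…9.
Multiplying by (z^3 + z^4 + z^5 + z^6) gives running coefficients 0,0,0,1,2,3,4,3,2,1 for degrees 0…9.
Finally multiplying by (z + z^6), the product of all factors after the first has coefficients 0,0,0,0,1,2,3,4,3,3 for degrees 0…9.
[z^9] = 1·3 + 1·2 + 1·0 = 5.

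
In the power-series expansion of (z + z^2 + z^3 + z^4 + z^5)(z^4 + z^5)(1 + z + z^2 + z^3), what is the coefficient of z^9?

8

(z + z^2 + z^3 + z^4 + z^5) has coefficients 0,1,1,1,1,1 for degrees 0…5.
(z^4 + z^5) has coefficients 0,0,0,0,1,1,0,0,0,0 for degrees 0…9.
Finally multiplying by (1 + z + z^2 + z^3), the product of all factors after the first has coefficients 0,0,0,0,1,2,2,2,1,0 for degrees 0…9.
[z^9] = 1·1 + 1·2 + 1·2 + 1·2 + 1·1 = 8.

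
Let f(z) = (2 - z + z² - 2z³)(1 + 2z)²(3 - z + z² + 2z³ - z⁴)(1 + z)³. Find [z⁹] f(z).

(2 - z + z² - 2z³) has coefficients 2,-1,1,-2 for degrees 0…3.
(1 + 2z)² has coefficients 1,4,4,0,0,0,0,0,0,0 for degrees 0…9.
Multiplying by (3 - z + z² + 2z³ - z⁴) gives running coefficients 3,11,9,2,11,4,-4,0,0,0 for degrees 0…9.
Finally multiplying by (1 + z)³, the product of all factors after the first has coefficients 3,20,51,65,55,52,43,11,-8,-4 for degrees 0…9.
[z⁹] = 2·(-4) − 1·(-8) + 1·11 − 2·43 = -75.

-75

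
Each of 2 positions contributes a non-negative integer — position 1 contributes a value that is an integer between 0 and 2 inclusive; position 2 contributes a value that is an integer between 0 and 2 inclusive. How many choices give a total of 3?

2

The generating function for the choices is (1 + x + x^2)·(1 + x + x^2); the count is [x^3].
(1 + x + x^2) has coefficients 1,1,1 for degrees 0…2.
(1 + x + x^2) has coefficients 1,1,1,0 for degrees 0…3.
[x^3] = 1·0 + 1·1 + 1·1 = 2.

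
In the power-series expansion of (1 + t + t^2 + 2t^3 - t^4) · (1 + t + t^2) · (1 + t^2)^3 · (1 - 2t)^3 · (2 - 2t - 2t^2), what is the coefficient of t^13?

(1 + t + t^2 + 2t^3 - t^4) has coefficients 1,1,1,2,-1 for degrees 0…4.
(1 + t + t^2) has coefficients 1,1,1,0,0,0,0,0,0,0,0,0,0,0 for degrees 0…13.
Multiplying by (1 + t^2)^3 gives running coefficients 1,1,4,3,6,3,4,1,1,0,0,0,0,0 for degrees 0…13.
Multiplying by (1 - 2t)^3 gives running coefficients 1,-5,10,-17,28,-29,34,-35,19,-26,4,-8,0,0 for degrees 0…13.
Finally multiplying by (2 - 2t - 2t^2), the product of all factors after the first has coefficients 2,-12,28,-44,70,-80,70,-80,40,-20,22,28,8,16 for degrees 0…13.
[t^13] = 1·16 + 1·8 + 1·28 + 2·22 − 1·(-20) = 116.

116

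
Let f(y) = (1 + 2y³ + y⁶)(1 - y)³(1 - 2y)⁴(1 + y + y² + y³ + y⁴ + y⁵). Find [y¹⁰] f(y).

20

(1 + 2y³ + y⁶) has coefficients 1,0,0,2,0,0,1 for degrees 0…6.
(1 - y)³ has coefficients 1,-3,3,-1,0,0,0,0,0,0,0 for degrees 0…10.
Multiplying by (1 - 2y)⁴ gives running coefficients 1,-11,51,-129,192,-168,80,-16,0,0,0 for degrees 0…10.
Finally multiplying by (1 + y + y² + y³ + y⁴ + y⁵), the product of all factors after the first has coefficients 1,-10,41,-88,104,-64,15,10,-41,88,-104 for degrees 0…10.
[y¹⁰] = 1·(-104) + 2·10 + 1·104 = 20.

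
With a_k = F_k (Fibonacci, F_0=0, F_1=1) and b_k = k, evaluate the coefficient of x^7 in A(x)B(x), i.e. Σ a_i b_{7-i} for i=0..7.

46

The convolution is the t^7 coefficient of A(t)B(t).
Σ = 0·7 + 1·6 + 1·5 + 2·4 + 3·3 + 5·2 + 8·1 + 13·0 = 46.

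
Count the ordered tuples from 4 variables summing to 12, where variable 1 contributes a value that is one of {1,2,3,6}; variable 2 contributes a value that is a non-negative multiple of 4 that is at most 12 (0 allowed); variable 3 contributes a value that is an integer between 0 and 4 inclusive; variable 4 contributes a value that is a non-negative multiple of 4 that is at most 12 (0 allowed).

11

The generating function for the choices is (y + y^2 + y^3 + y^6)·(1 + y^4 + y^8 + y^12)·(1 + y + y^2 + y^3 + y^4)·(1 + y^4 + y^8 + y^12); the count is [y^12].
(y + y^2 + y^3 + y^6) has coefficients 0,1,1,1,0,0,1 for degrees 0…6.
(1 + y^4 + y^8 + y^12) has coefficients 1,0,0,0,1,0,0,0,1,0,0,0,1 for degrees 0…12.
Multiplying by (1 + y + y^2 + y^3 + y^4) gives running coefficients 1,1,1,1,2,1,1,1,2,1,1,1,2 for degrees 0…12.
Finally multiplying by (1 + y^4 + y^8 + y^12), the product of all factors after the first has coefficients 1,1,1,1,3,2,2,2,5,3,3,3,7 for degrees 0…12.
[y^12] = 1·3 + 1·3 + 1·3 + 1·2 = 11.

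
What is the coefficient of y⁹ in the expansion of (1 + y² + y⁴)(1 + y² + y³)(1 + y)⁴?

11

(1 + y² + y⁴) has coefficients 1,0,1,0,1 for degrees 0…4.
(1 + y² + y³) has coefficients 1,0,1,1,0,0,0,0,0,0 for degrees 0…9.
Finally multiplying by (1 + y)⁴, the product of all factors after the first has coefficients 1,4,7,9,11,10,5,1,0,0 for degrees 0…9.
[y⁹] = 1·0 + 1·1 + 1·10 = 11.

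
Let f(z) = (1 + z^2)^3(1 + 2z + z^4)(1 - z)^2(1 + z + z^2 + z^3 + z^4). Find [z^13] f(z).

-1

(1 + z^2)^3 has coefficients 1,0,3,0,3,0,1 for degrees 0…6.
(1 + 2z + z^4) has coefficients 1,2,0,0,1,0,0,0,0,0,0,0,0,0 for degrees 0…13.
Multiplying by (1 - z)^2 gives running coefficients 1,0,-3,2,1,-2,1,0,0,0,0,0,0,0 for degrees 0…13.
Finally multiplying by (1 + z + z^2 + z^3 + z^4), the product of all factors after the first has coefficients 1,1,-2,0,1,-2,-1,2,0,-1,1,0,0,0 for degrees 0…13.
[z^13] = 1·0 + 3·0 + 3·(-1) + 1·2 = -1.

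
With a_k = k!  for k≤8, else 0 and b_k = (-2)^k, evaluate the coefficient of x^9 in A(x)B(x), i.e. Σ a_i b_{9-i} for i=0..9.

-65216

This is [x^9] in the product of the two ordinary generating functions.
Σ = 1·(-512) + 1·256 + 2·(-128) + 6·64 + 24·(-32) + 120·16 + 720·(-8) + 5040·4 + 40320·(-2) + 0·1 = -65216.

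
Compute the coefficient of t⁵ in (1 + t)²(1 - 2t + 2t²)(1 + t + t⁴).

2

(1 + t)² has coefficients 1,2,1 for degrees 0…2.
(1 - 2t + 2t²) has coefficients 1,-2,2,0,0,0 for degrees 0…5.
Finally multiplying by (1 + t + t⁴), the product of all factors after the first has coefficients 1,-1,0,2,1,-2 for degrees 0…5.
[t⁵] = 1·(-2) + 2·1 + 1·2 = 2.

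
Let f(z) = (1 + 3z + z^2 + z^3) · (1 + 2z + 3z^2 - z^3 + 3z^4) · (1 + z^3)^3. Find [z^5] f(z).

41

(1 + 3z + z^2 + z^3) has coefficients 1,3,1,1 for degrees 0…3.
(1 + 2z + 3z^2 - z^3 + 3z^4) has coefficients 1,2,3,-1,3,0 for degrees 0…5.
Finally multiplying by (1 + z^3)^3, the product of all factors after the first has coefficients 1,2,3,2,9,9 for degrees 0…5.
[z^5] = 1·9 + 3·9 + 1·2 + 1·3 = 41.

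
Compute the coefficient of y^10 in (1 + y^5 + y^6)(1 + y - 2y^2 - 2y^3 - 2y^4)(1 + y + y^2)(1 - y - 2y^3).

-5

(1 + y^5 + y^6) has coefficients 1,0,0,0,0,1,1 for degrees 0…6.
(1 + y - 2y^2 - 2y^3 - 2y^4) has coefficients 1,1,-2,-2,-2,0,0,0,0,0,0 for degrees 0…10.
Multiplying by (1 + y + y^2) gives running coefficients 1,2,0,-3,-6,-4,-2,0,0,0,0 for degrees 0…10.
Finally multiplying by (1 - y - 2y^3), the product of all factors after the first has coefficients 1,1,-2,-5,-7,2,8,14,8,4,0 for degrees 0…10.
[y^10] = 1·0 + 1·2 + 1·(-7) = -5.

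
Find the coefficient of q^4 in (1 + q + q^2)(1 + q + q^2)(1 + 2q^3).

(1 + q + q^2) has coefficients 1,1,1 for degrees 0…2.
(1 + q + q^2) has coefficients 1,1,1,0,0 for degrees 0…4.
Finally multiplying by (1 + 2q^3), the product of all factors after the first has coefficients 1,1,1,2,2 for degrees 0…4.
[q^4] = 1·2 + 1·2 + 1·1 = 5.

5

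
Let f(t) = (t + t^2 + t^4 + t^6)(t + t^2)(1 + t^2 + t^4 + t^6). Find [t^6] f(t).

3

(t + t^2 + t^4 + t^6) has coefficients 0,1,1,0,1,0,1 for degrees 0…6.
(t + t^2) has coefficients 0,1,1,0,0,0,0 for degrees 0…6.
Finally multiplying by (1 + t^2 + t^4 + t^6), the product of all factors after the first has coefficients 0,1,1,1,1,1,1 for degrees 0…6.
[t^6] = 1·1 + 1·1 + 1·1 + 1·0 = 3.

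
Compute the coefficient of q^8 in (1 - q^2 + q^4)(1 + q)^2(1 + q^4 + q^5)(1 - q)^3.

8

(1 - q^2 + q^4) has coefficients 1,0,-1,0,1 for degrees 0…4.
(1 + q)^2 has coefficients 1,2,1,0,0,0,0,0,0 for degrees 0…8.
Multiplying by (1 + q^4 + q^5) gives running coefficients 1,2,1,0,1,3,3,1,0 for degrees 0…8.
Finally multiplying by (1 - q)^3, the product of all factors after the first has coefficients 1,-1,-2,2,2,-1,-3,0,3 for degrees 0…8.
[q^8] = 1·3 − 1·(-3) + 1·2 = 8.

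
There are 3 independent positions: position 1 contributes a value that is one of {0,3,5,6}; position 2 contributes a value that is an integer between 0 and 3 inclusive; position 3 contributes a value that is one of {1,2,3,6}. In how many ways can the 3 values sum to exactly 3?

The generating function for the choices is (1 + x^3 + x^5 + x^6)·(1 + x + x^2 + x^3)·(x + x^2 + x^3 + x^6); the count is [x^3].
(1 + x^3 + x^5 + x^6) has coefficients 1,0,0,1 for degrees 0…3.
(1 + x + x^2 + x^3) has coefficients 1,1,1,1 for degrees 0…3.
Finally multiplying by (x + x^2 + x^3 + x^6), the product of all factors after the first has coefficients 0,1,2,3 for degrees 0…3.
[x^3] = 1·3 + 1·0 = 3.

3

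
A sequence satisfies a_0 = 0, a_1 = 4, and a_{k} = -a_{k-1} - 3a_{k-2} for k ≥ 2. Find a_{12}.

The ordinary generating function has denominator 1 + t + 3t^2.
Iterating the recurrence: a_0,…,a_{12} = 0, 4, -4, -8, 20, 4, -64, 52, 140, -296, -124, 1012, -640.

-640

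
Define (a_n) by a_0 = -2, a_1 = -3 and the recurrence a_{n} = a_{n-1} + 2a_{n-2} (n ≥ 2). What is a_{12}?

The ordinary generating function has denominator 1 - q - 2q^2.
Iterating the recurrence: a_0,…,a_{12} = -2, -3, -7, -13, -27, -53, -107, -213, -427, -853, -1707, -3413, -6827.

-6827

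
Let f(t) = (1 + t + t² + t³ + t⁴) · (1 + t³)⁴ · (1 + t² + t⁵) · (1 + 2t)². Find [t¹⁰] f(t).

204

(1 + t + t² + t³ + t⁴) has coefficients 1,1,1,1,1 for degrees 0…4.
(1 + t³)⁴ has coefficients 1,0,0,4,0,0,6,0,0,4,0 for degrees 0…10.
Multiplying by (1 + t² + t⁵) gives running coefficients 1,0,1,4,0,5,6,0,10,4,0 for degrees 0…10.
Finally multiplying by (1 + 2t)², the product of all factors after the first has coefficients 1,4,5,8,20,21,26,44,34,44,56 for degrees 0…10.
[t¹⁰] = 1·56 + 1·44 + 1·34 + 1·44 + 1·26 = 204.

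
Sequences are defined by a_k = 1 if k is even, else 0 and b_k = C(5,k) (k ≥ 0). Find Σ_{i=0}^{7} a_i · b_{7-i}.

The convolution is the x^7 coefficient of A(x)B(x).
Σ = 1·0 + 0·0 + 1·1 + 0·5 + 1·10 + 0·10 + 1·5 + 0·1 = 16.

16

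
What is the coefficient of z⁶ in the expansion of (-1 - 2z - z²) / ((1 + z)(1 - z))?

-2

The denominator gives the recurrence a_n = a_(n−2) for n ≥ 3; the numerator fixes a_0 = -1, a_1 = -2, a_2 = -2.
Iterating: -1, -2, -2, -2, -2, -2, -2, so a_6 = -2.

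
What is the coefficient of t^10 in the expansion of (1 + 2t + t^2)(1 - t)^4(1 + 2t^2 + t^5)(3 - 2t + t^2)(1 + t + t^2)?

(1 + 2t + t^2) has coefficients 1,2,1 for degrees 0…2.
(1 - t)^4 has coefficients 1,-4,6,-4,1,0,0,0,0,0,0 for degrees 0…10.
Multiplying by (1 + 2t^2 + t^5) gives running coefficients 1,-4,8,-12,13,-7,-2,6,-4,1,0 for degrees 0…10.
Multiplying by (3 - 2t + t^2) gives running coefficients 3,-14,33,-56,71,-59,21,15,-26,17,-6 for degrees 0…10.
Finally multiplying by (1 + t + t^2), the product of all factors after the first has coefficients 3,-11,22,-37,48,-44,33,-23,10,6,-15 for degrees 0…10.
[t^10] = 1·(-15) + 2·6 + 1·10 = 7.

7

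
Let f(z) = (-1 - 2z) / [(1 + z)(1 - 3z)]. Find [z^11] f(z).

-221434

Partial fractions give a closed form: a_n = (1/4)·(-1)^n + (-5/4)·3^n.
At n = 11: a_11 = -221434.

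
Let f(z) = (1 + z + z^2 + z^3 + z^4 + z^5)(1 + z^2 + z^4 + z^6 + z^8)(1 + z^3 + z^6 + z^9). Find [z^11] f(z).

(1 + z + z^2 + z^3 + z^4 + z^5) has coefficients 1,1,1,1,1,1 for degrees 0…5.
(1 + z^2 + z^4 + z^6 + z^8) has coefficients 1,0,1,0,1,0,1,0,1,0,0,0 for degrees 0…11.
Finally multiplying by (1 + z^3 + z^6 + z^9), the product of all factors after the first has coefficients 1,0,1,1,1,1,2,1,2,2,1,2 for degrees 0…11.
[z^11] = 1·2 + 1·1 + 1·2 + 1·2 + 1·1 + 1·2 = 10.

10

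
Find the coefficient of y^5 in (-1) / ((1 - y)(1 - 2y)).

-63

The denominator gives the recurrence a_n = 3a_(n−1) − 2a_(n−2) for n ≥ 2; the numerator fixes a_0 = -1, a_1 = -3.
Iterating: -1, -3, -7, -15, -31, -63, so a_5 = -63.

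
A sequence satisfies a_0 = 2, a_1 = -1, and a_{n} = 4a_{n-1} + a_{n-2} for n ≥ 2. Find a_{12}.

The ordinary generating function has denominator 1 - 4y - y^2.
Iterating the recurrence: a_0,…,a_{12} = 2, -1, -2, -9, -38, -161, -682, -2889, -12238, -51841, -219602, -930249, -3940598.

-3940598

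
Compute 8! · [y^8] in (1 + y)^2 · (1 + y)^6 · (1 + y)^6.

121080960

The EGF product rule gives c_8 = Σ_{k_1+k_2+k_3=8} C(8; k_1,k_2,k_3) · ∏ g_i(k_i), where (1+y)^2 gives the falling factorial (2)_k; (1+y)^6 gives the falling factorial (6)_k; (1+y)^6 gives the falling factorial (6)_k.
g_1(k) for k = 0…8: 1, 2, 2, 0, 0, 0, 0, 0, 0.
g_2(k) for k = 0…8: 1, 6, 30, 120, 360, 720, 720, 0, 0.
g_3(k) for k = 0…8: 1, 6, 30, 120, 360, 720, 720, 0, 0.
First combine the last two factors: h(k) = Σ_j C(k,j)·g_2(j)·g_3(k−j) for k = 0…8: 1, 12, 132, 1320, 11880, 95040, 665280, 3991680, 19958400.
c_8 = Σ_k C(8,k)·g_1(k)·h(8−k) = 1·1·19958400 + 8·2·3991680 + 28·2·665280 = 19958400 + 63866880 + 37255680 = 121080960.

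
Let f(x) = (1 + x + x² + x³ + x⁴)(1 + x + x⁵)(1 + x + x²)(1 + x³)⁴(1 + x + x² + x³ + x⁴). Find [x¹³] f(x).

(1 + x + x² + x³ + x⁴) has coefficients 1,1,1,1,1 for degrees 0…4.
(1 + x + x⁵) has coefficients 1,1,0,0,0,1,0,0,0,0,0,0,0,0 for degrees 0…13.
Multiplying by (1 + x + x²) gives running coefficients 1,2,2,1,0,1,1,1,0,0,0,0,0,0 for degrees 0…13.
Multiplying by (1 + x³)⁴ gives running coefficients 1,2,2,5,8,9,11,13,16,14,12,14,11,8 for degrees 0…13.
Finally multiplying by (1 + x + x² + x³ + x⁴), the product of all factors after the first has coefficients 1,3,5,10,18,26,35,46,57,63,66,69,67,59 for degrees 0…13.
[x¹³] = 1·59 + 1·67 + 1·69 + 1·66 + 1·63 = 324.

324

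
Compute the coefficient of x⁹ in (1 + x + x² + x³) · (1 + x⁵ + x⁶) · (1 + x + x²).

5

(1 + x + x² + x³) has coefficients 1,1,1,1 for degrees 0…3.
(1 + x⁵ + x⁶) has coefficients 1,0,0,0,0,1,1,0,0,0 for degrees 0…9.
Finally multiplying by (1 + x + x²), the product of all factors after the first has coefficients 1,1,1,0,0,1,2,2,1,0 for degrees 0…9.
[x⁹] = 1·0 + 1·1 + 1·2 + 1·2 = 5.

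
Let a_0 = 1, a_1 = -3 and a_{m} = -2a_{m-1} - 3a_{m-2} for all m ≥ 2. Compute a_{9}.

-51

The ordinary generating function has denominator 1 + 2t + 3t^2.
Iterating the recurrence: a_0,…,a_{9} = 1, -3, 3, 3, -15, 21, 3, -69, 129, -51.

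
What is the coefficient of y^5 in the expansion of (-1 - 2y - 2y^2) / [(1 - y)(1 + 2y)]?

The denominator gives the recurrence a_n = −a_(n−1) + 2a_(n−2) for n ≥ 3; the numerator fixes a_0 = -1, a_1 = -1, a_2 = -3.
Iterating: -1, -1, -3, 1, -7, 9, so a_5 = 9.

9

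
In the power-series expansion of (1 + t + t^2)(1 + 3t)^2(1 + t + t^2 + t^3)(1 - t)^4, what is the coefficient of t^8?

-5

(1 + t + t^2) has coefficients 1,1,1 for degrees 0…2.
(1 + 3t)^2 has coefficients 1,6,9,0,0,0,0,0,0 for degrees 0…8.
Multiplying by (1 + t + t^2 + t^3) gives running coefficients 1,7,16,16,15,9,0,0,0 for degrees 0…8.
Finally multiplying by (1 - t)^4, the product of all factors after the first has coefficients 1,3,-6,-10,20,-12,6,10,-21 for degrees 0…8.
[t^8] = 1·(-21) + 1·10 + 1·6 = -5.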